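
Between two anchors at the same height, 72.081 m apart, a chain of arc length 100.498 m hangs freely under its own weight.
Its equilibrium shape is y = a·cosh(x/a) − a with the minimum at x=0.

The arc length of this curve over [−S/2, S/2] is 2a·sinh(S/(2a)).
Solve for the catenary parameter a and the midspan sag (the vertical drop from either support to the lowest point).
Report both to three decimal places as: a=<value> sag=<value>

a=24.710 sag=31.286

seed: a₀ = √(S³/(24(L−S))) = √(72.081³/(24·28.417)) = 23.433463
iter 1: u=1.537993  f(a)=+3.557e+00  f'(a)=-3.050e+00  a ← 23.433463 − (+3.557e+00/-3.050e+00) = 24.599669
iter 2: u=1.465081  f(a)=+2.827e-01  f'(a)=-2.582e+00  a ← 24.599669 − (+2.827e-01/-2.582e+00) = 24.709156
iter 3: u=1.458589  f(a)=+2.128e-03  f'(a)=-2.544e+00  a ← 24.709156 − (+2.128e-03/-2.544e+00) = 24.709992
iter 4: u=1.458540  f(a)=+1.225e-07  f'(a)=-2.543e+00  a ← 24.709992 − (+1.225e-07/-2.543e+00) = 24.709992
iter 5: u=1.458540  f(a)=-2.842e-14  f'(a)=-2.543e+00  a ← 24.709992 − (-2.842e-14/-2.543e+00) = 24.709992
converged: |Δa| < 1e-12 after 5 iterations
sag = a·(cosh(S/(2a)) − 1) = 24.709992·(cosh(1.458540) − 1) = 31.285952
T_max/T_min = cosh(S/(2a)) = 2.266126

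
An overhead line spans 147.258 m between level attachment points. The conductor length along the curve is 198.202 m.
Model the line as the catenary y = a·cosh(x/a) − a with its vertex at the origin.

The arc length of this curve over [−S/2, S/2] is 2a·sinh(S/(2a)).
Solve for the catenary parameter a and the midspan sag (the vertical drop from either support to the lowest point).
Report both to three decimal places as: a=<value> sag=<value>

seed: a₀ = √(S³/(24(L−S))) = √(147.258³/(24·50.944)) = 51.105331
iter 1: u=1.440730  f(a)=+5.556e+00  f'(a)=-2.439e+00  a ← 51.105331 − (+5.556e+00/-2.439e+00) = 53.383025
iter 2: u=1.379259  f(a)=+3.930e-01  f'(a)=-2.105e+00  a ← 53.383025 − (+3.930e-01/-2.105e+00) = 53.569707
iter 3: u=1.374452  f(a)=+2.298e-03  f'(a)=-2.081e+00  a ← 53.569707 − (+2.298e-03/-2.081e+00) = 53.570811
iter 4: u=1.374424  f(a)=+7.955e-08  f'(a)=-2.081e+00  a ← 53.570811 − (+7.955e-08/-2.081e+00) = 53.570811
iter 5: u=1.374424  f(a)=+2.842e-14  f'(a)=-2.081e+00  a ← 53.570811 − (+2.842e-14/-2.081e+00) = 53.570811
converged: |Δa| < 1e-12 after 5 iterations
sag = a·(cosh(S/(2a)) − 1) = 53.570811·(cosh(1.374424) − 1) = 59.082817
T_max/T_min = cosh(S/(2a)) = 2.102892

a=53.571 sag=59.083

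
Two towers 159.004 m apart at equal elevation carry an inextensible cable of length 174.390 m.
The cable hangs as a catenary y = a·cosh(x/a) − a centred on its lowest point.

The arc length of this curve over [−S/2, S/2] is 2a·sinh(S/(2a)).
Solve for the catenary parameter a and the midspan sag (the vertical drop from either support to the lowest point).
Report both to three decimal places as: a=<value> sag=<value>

a=105.820 sag=31.296

seed: a₀ = √(S³/(24(L−S))) = √(159.004³/(24·15.386)) = 104.338260
iter 1: u=0.761964  f(a)=+4.529e-01  f'(a)=-3.124e-01  a ← 104.338260 − (+4.529e-01/-3.124e-01) = 105.787879
iter 2: u=0.751523  f(a)=+9.611e-03  f'(a)=-2.993e-01  a ← 105.787879 − (+9.611e-03/-2.993e-01) = 105.819993
iter 3: u=0.751295  f(a)=+4.537e-06  f'(a)=-2.990e-01  a ← 105.819993 − (+4.537e-06/-2.990e-01) = 105.820008
iter 4: u=0.751295  f(a)=+1.023e-12  f'(a)=-2.990e-01  a ← 105.820008 − (+1.023e-12/-2.990e-01) = 105.820008
converged: |Δa| < 1e-12 after 4 iterations
sag = a·(cosh(S/(2a)) − 1) = 105.820008·(cosh(0.751295) − 1) = 31.296155
T_max/T_min = cosh(S/(2a)) = 1.295749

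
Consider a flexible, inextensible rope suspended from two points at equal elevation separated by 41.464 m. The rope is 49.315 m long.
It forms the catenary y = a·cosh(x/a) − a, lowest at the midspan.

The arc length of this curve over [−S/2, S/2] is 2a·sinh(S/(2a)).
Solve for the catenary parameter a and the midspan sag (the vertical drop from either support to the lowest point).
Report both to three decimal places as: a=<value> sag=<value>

seed: a₀ = √(S³/(24(L−S))) = √(41.464³/(24·7.851)) = 19.450854
iter 1: u=1.065866  f(a)=+4.582e-01  f'(a)=-9.028e-01  a ← 19.450854 − (+4.582e-01/-9.028e-01) = 19.958421
iter 2: u=1.038760  f(a)=+1.855e-02  f'(a)=-8.310e-01  a ← 19.958421 − (+1.855e-02/-8.310e-01) = 19.980741
iter 3: u=1.037599  f(a)=+3.323e-05  f'(a)=-8.281e-01  a ← 19.980741 − (+3.323e-05/-8.281e-01) = 19.980782
iter 4: u=1.037597  f(a)=+1.071e-10  f'(a)=-8.280e-01  a ← 19.980782 − (+1.071e-10/-8.280e-01) = 19.980782
iter 5: u=1.037597  f(a)=+0.000e+00  f'(a)=-8.280e-01  a ← 19.980782 − (+0.000e+00/-8.280e-01) = 19.980782
converged: |Δa| < 1e-12 after 5 iterations
sag = a·(cosh(S/(2a)) − 1) = 19.980782·(cosh(1.037597) − 1) = 11.756010
T_max/T_min = cosh(S/(2a)) = 1.588366

a=19.981 sag=11.756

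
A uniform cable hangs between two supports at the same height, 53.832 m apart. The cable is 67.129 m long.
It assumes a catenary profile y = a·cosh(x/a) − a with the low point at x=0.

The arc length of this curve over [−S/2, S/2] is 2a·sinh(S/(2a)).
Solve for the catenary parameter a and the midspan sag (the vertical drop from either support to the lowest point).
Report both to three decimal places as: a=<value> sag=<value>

seed: a₀ = √(S³/(24(L−S))) = √(53.832³/(24·13.297)) = 22.109469
iter 1: u=1.217397  f(a)=+1.021e+00  f'(a)=-1.391e+00  a ← 22.109469 − (+1.021e+00/-1.391e+00) = 22.843465
iter 2: u=1.178280  f(a)=+5.304e-02  f'(a)=-1.250e+00  a ← 22.843465 − (+5.304e-02/-1.250e+00) = 22.885907
iter 3: u=1.176095  f(a)=+1.605e-04  f'(a)=-1.242e+00  a ← 22.885907 − (+1.605e-04/-1.242e+00) = 22.886036
iter 4: u=1.176088  f(a)=+1.481e-09  f'(a)=-1.242e+00  a ← 22.886036 − (+1.481e-09/-1.242e+00) = 22.886036
iter 5: u=1.176088  f(a)=+1.421e-14  f'(a)=-1.242e+00  a ← 22.886036 − (+1.421e-14/-1.242e+00) = 22.886036
converged: |Δa| < 1e-12 after 5 iterations
sag = a·(cosh(S/(2a)) − 1) = 22.886036·(cosh(1.176088) − 1) = 17.738418
T_max/T_min = cosh(S/(2a)) = 1.775076

a=22.886 sag=17.738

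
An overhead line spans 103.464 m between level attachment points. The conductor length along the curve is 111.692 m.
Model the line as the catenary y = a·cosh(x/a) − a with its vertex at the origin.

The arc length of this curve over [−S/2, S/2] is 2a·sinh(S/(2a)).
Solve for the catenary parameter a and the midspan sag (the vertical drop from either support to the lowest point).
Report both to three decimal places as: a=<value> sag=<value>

a=75.769 sag=18.357

seed: a₀ = √(S³/(24(L−S))) = √(103.464³/(24·8.228)) = 74.891259
iter 1: u=0.690762  f(a)=+1.985e-01  f'(a)=-2.304e-01  a ← 74.891259 − (+1.985e-01/-2.304e-01) = 75.753013
iter 2: u=0.682904  f(a)=+3.479e-03  f'(a)=-2.224e-01  a ← 75.753013 − (+3.479e-03/-2.224e-01) = 75.768656
iter 3: u=0.682763  f(a)=+1.110e-06  f'(a)=-2.222e-01  a ← 75.768656 − (+1.110e-06/-2.222e-01) = 75.768661
iter 4: u=0.682762  f(a)=+1.137e-13  f'(a)=-2.222e-01  a ← 75.768661 − (+1.137e-13/-2.222e-01) = 75.768661
converged: |Δa| < 1e-12 after 4 iterations
sag = a·(cosh(S/(2a)) − 1) = 75.768661·(cosh(0.682762) − 1) = 18.357136
T_max/T_min = cosh(S/(2a)) = 1.242279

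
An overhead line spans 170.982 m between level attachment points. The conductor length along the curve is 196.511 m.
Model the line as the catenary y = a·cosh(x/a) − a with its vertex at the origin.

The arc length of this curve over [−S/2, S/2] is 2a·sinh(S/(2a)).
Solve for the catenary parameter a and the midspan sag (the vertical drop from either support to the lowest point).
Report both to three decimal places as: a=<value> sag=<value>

seed: a₀ = √(S³/(24(L−S))) = √(170.982³/(24·25.529)) = 90.323980
iter 1: u=0.946493  f(a)=+1.168e+00  f'(a)=-6.176e-01  a ← 90.323980 − (+1.168e+00/-6.176e-01) = 92.215611
iter 2: u=0.927077  f(a)=+3.771e-02  f'(a)=-5.783e-01  a ← 92.215611 − (+3.771e-02/-5.783e-01) = 92.280816
iter 3: u=0.926422  f(a)=+4.219e-05  f'(a)=-5.770e-01  a ← 92.280816 − (+4.219e-05/-5.770e-01) = 92.280890
iter 4: u=0.926421  f(a)=+5.295e-11  f'(a)=-5.770e-01  a ← 92.280890 − (+5.295e-11/-5.770e-01) = 92.280890
converged: |Δa| < 1e-12 after 4 iterations
sag = a·(cosh(S/(2a)) − 1) = 92.280890·(cosh(0.926421) − 1) = 42.514904
T_max/T_min = cosh(S/(2a)) = 1.460712

a=92.281 sag=42.515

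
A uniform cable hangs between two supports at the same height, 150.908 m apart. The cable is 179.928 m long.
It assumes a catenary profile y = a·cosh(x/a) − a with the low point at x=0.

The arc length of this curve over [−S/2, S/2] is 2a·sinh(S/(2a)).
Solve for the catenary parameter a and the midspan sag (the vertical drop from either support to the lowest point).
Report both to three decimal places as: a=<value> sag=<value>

seed: a₀ = √(S³/(24(L−S))) = √(150.908³/(24·29.020)) = 70.244782
iter 1: u=1.074158  f(a)=+1.721e+00  f'(a)=-9.256e-01  a ← 70.244782 − (+1.721e+00/-9.256e-01) = 72.104032
iter 2: u=1.046460  f(a)=+7.069e-02  f'(a)=-8.510e-01  a ← 72.104032 − (+7.069e-02/-8.510e-01) = 72.187104
iter 3: u=1.045256  f(a)=+1.306e-04  f'(a)=-8.478e-01  a ← 72.187104 − (+1.306e-04/-8.478e-01) = 72.187258
iter 4: u=1.045254  f(a)=+4.476e-10  f'(a)=-8.478e-01  a ← 72.187258 − (+4.476e-10/-8.478e-01) = 72.187258
iter 5: u=1.045254  f(a)=+0.000e+00  f'(a)=-8.478e-01  a ← 72.187258 − (+0.000e+00/-8.478e-01) = 72.187258
converged: |Δa| < 1e-12 after 5 iterations
sag = a·(cosh(S/(2a)) − 1) = 72.187258·(cosh(1.045254) − 1) = 43.157970
T_max/T_min = cosh(S/(2a)) = 1.597861

a=72.187 sag=43.158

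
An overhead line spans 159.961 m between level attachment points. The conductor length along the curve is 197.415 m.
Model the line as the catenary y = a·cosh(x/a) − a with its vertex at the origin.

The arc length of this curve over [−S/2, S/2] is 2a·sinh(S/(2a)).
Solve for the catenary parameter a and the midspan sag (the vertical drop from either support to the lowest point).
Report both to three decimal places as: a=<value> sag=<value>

a=69.731 sag=51.122

seed: a₀ = √(S³/(24(L−S))) = √(159.961³/(24·37.454)) = 67.478659
iter 1: u=1.185271  f(a)=+2.721e+00  f'(a)=-1.274e+00  a ← 67.478659 − (+2.721e+00/-1.274e+00) = 69.614023
iter 2: u=1.148914  f(a)=+1.345e-01  f'(a)=-1.151e+00  a ← 69.614023 − (+1.345e-01/-1.151e+00) = 69.730867
iter 3: u=1.146988  f(a)=+3.664e-04  f'(a)=-1.145e+00  a ← 69.730867 − (+3.664e-04/-1.145e+00) = 69.731187
iter 4: u=1.146983  f(a)=+2.736e-09  f'(a)=-1.145e+00  a ← 69.731187 − (+2.736e-09/-1.145e+00) = 69.731187
iter 5: u=1.146983  f(a)=+2.842e-14  f'(a)=-1.145e+00  a ← 69.731187 − (+2.842e-14/-1.145e+00) = 69.731187
converged: |Δa| < 1e-12 after 5 iterations
sag = a·(cosh(S/(2a)) − 1) = 69.731187·(cosh(1.146983) − 1) = 51.122481
T_max/T_min = cosh(S/(2a)) = 1.733137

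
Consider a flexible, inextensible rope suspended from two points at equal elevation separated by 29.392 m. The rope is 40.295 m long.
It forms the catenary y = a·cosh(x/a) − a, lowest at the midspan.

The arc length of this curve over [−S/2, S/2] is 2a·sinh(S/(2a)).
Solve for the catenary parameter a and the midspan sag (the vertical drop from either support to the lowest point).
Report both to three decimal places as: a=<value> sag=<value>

a=10.358 sag=12.296

seed: a₀ = √(S³/(24(L−S))) = √(29.392³/(24·10.903)) = 9.850654
iter 1: u=1.491881  f(a)=+1.280e+00  f'(a)=-2.747e+00  a ← 9.850654 − (+1.280e+00/-2.747e+00) = 10.316468
iter 2: u=1.424519  f(a)=+9.637e-02  f'(a)=-2.348e+00  a ← 10.316468 − (+9.637e-02/-2.348e+00) = 10.357517
iter 3: u=1.418873  f(a)=+6.449e-04  f'(a)=-2.316e+00  a ← 10.357517 − (+6.449e-04/-2.316e+00) = 10.357795
iter 4: u=1.418835  f(a)=+2.931e-08  f'(a)=-2.316e+00  a ← 10.357795 − (+2.931e-08/-2.316e+00) = 10.357795
iter 5: u=1.418835  f(a)=+1.421e-14  f'(a)=-2.316e+00  a ← 10.357795 − (+1.421e-14/-2.316e+00) = 10.357795
converged: |Δa| < 1e-12 after 5 iterations
sag = a·(cosh(S/(2a)) − 1) = 10.357795·(cosh(1.418835) − 1) = 12.296248
T_max/T_min = cosh(S/(2a)) = 2.187149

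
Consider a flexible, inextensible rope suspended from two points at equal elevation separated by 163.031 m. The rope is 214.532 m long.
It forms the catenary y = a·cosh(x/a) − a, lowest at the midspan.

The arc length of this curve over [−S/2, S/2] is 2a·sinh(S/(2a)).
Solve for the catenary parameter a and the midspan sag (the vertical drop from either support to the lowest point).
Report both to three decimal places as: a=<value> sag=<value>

seed: a₀ = √(S³/(24(L−S))) = √(163.031³/(24·51.501)) = 59.209560
iter 1: u=1.376729  f(a)=+5.107e+00  f'(a)=-2.092e+00  a ← 59.209560 − (+5.107e+00/-2.092e+00) = 61.650159
iter 2: u=1.322227  f(a)=+3.327e-01  f'(a)=-1.828e+00  a ← 61.650159 − (+3.327e-01/-1.828e+00) = 61.832189
iter 3: u=1.318334  f(a)=+1.630e-03  f'(a)=-1.810e+00  a ← 61.832189 − (+1.630e-03/-1.810e+00) = 61.833090
iter 4: u=1.318315  f(a)=+3.955e-08  f'(a)=-1.810e+00  a ← 61.833090 − (+3.955e-08/-1.810e+00) = 61.833090
iter 5: u=1.318315  f(a)=+0.000e+00  f'(a)=-1.810e+00  a ← 61.833090 − (+0.000e+00/-1.810e+00) = 61.833090
converged: |Δa| < 1e-12 after 5 iterations
sag = a·(cosh(S/(2a)) − 1) = 61.833090·(cosh(1.318315) − 1) = 61.978565
T_max/T_min = cosh(S/(2a)) = 2.002353

a=61.833 sag=61.979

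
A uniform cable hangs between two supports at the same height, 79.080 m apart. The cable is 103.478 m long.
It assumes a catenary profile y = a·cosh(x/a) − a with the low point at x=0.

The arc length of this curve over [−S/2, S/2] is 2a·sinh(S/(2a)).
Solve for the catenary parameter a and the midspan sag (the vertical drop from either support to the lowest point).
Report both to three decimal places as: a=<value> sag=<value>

a=30.321 sag=29.648

seed: a₀ = √(S³/(24(L−S))) = √(79.080³/(24·24.398)) = 29.061448
iter 1: u=1.360565  f(a)=+2.360e+00  f'(a)=-2.011e+00  a ← 29.061448 − (+2.360e+00/-2.011e+00) = 30.235074
iter 2: u=1.307753  f(a)=+1.505e-01  f'(a)=-1.762e+00  a ← 30.235074 − (+1.505e-01/-1.762e+00) = 30.320490
iter 3: u=1.304069  f(a)=+7.042e-04  f'(a)=-1.746e+00  a ← 30.320490 − (+7.042e-04/-1.746e+00) = 30.320894
iter 4: u=1.304051  f(a)=+1.558e-08  f'(a)=-1.746e+00  a ← 30.320894 − (+1.558e-08/-1.746e+00) = 30.320894
iter 5: u=1.304051  f(a)=-1.421e-14  f'(a)=-1.746e+00  a ← 30.320894 − (-1.421e-14/-1.746e+00) = 30.320894
converged: |Δa| < 1e-12 after 5 iterations
sag = a·(cosh(S/(2a)) − 1) = 30.320894·(cosh(1.304051) − 1) = 29.648104
T_max/T_min = cosh(S/(2a)) = 1.977811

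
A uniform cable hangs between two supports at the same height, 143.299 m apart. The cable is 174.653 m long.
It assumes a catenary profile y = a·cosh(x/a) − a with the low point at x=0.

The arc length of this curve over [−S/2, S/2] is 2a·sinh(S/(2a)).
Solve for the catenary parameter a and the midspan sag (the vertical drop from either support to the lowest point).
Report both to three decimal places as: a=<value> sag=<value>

seed: a₀ = √(S³/(24(L−S))) = √(143.299³/(24·31.354)) = 62.533486
iter 1: u=1.145778  f(a)=+2.124e+00  f'(a)=-1.141e+00  a ← 62.533486 − (+2.124e+00/-1.141e+00) = 64.395053
iter 2: u=1.112655  f(a)=+9.852e-02  f'(a)=-1.037e+00  a ← 64.395053 − (+9.852e-02/-1.037e+00) = 64.490042
iter 3: u=1.111016  f(a)=+2.349e-04  f'(a)=-1.032e+00  a ← 64.490042 − (+2.349e-04/-1.032e+00) = 64.490270
iter 4: u=1.111013  f(a)=+1.342e-09  f'(a)=-1.032e+00  a ← 64.490270 − (+1.342e-09/-1.032e+00) = 64.490270
iter 5: u=1.111013  f(a)=+2.842e-14  f'(a)=-1.032e+00  a ← 64.490270 − (+2.842e-14/-1.032e+00) = 64.490270
converged: |Δa| < 1e-12 after 5 iterations
sag = a·(cosh(S/(2a)) − 1) = 64.490270·(cosh(1.111013) − 1) = 44.068067
T_max/T_min = cosh(S/(2a)) = 1.683329

a=64.490 sag=44.068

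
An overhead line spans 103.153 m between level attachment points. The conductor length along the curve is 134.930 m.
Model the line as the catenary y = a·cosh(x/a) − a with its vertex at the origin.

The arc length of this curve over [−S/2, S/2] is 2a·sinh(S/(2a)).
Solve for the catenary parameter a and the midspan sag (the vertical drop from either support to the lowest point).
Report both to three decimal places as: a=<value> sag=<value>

seed: a₀ = √(S³/(24(L−S))) = √(103.153³/(24·31.777)) = 37.936803
iter 1: u=1.359537  f(a)=+3.069e+00  f'(a)=-2.006e+00  a ← 37.936803 − (+3.069e+00/-2.006e+00) = 39.466843
iter 2: u=1.306831  f(a)=+1.955e-01  f'(a)=-1.758e+00  a ← 39.466843 − (+1.955e-01/-1.758e+00) = 39.578025
iter 3: u=1.303160  f(a)=+9.118e-04  f'(a)=-1.742e+00  a ← 39.578025 − (+9.118e-04/-1.742e+00) = 39.578549
iter 4: u=1.303143  f(a)=+2.005e-08  f'(a)=-1.742e+00  a ← 39.578549 − (+2.005e-08/-1.742e+00) = 39.578549
iter 5: u=1.303143  f(a)=+0.000e+00  f'(a)=-1.742e+00  a ← 39.578549 − (+0.000e+00/-1.742e+00) = 39.578549
converged: |Δa| < 1e-12 after 5 iterations
sag = a·(cosh(S/(2a)) − 1) = 39.578549·(cosh(1.303143) − 1) = 38.639018
T_max/T_min = cosh(S/(2a)) = 1.976262

a=39.579 sag=38.639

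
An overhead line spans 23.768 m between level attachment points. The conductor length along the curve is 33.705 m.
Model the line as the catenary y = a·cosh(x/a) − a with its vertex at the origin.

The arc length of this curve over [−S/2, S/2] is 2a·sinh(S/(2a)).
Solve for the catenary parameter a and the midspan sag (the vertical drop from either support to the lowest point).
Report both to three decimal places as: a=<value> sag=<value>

seed: a₀ = √(S³/(24(L−S))) = √(23.768³/(24·9.937)) = 7.503358
iter 1: u=1.583824  f(a)=+1.323e+00  f'(a)=-3.375e+00  a ← 7.503358 − (+1.323e+00/-3.375e+00) = 7.895434
iter 2: u=1.505174  f(a)=+1.108e-01  f'(a)=-2.832e+00  a ← 7.895434 − (+1.108e-01/-2.832e+00) = 7.934563
iter 3: u=1.497751  f(a)=+9.336e-04  f'(a)=-2.784e+00  a ← 7.934563 − (+9.336e-04/-2.784e+00) = 7.934899
iter 4: u=1.497688  f(a)=+6.751e-08  f'(a)=-2.784e+00  a ← 7.934899 − (+6.751e-08/-2.784e+00) = 7.934899
iter 5: u=1.497688  f(a)=+7.105e-15  f'(a)=-2.784e+00  a ← 7.934899 − (+7.105e-15/-2.784e+00) = 7.934899
converged: |Δa| < 1e-12 after 5 iterations
sag = a·(cosh(S/(2a)) − 1) = 7.934899·(cosh(1.497688) − 1) = 10.692215
T_max/T_min = cosh(S/(2a)) = 2.347492

a=7.935 sag=10.692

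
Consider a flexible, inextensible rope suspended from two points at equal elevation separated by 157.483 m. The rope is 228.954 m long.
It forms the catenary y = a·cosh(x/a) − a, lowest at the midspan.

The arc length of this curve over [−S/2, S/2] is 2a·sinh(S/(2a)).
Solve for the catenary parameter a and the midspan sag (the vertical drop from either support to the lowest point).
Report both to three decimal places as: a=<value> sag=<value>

seed: a₀ = √(S³/(24(L−S))) = √(157.483³/(24·71.471)) = 47.717751
iter 1: u=1.650151  f(a)=+1.039e+01  f'(a)=-3.895e+00  a ← 47.717751 − (+1.039e+01/-3.895e+00) = 50.384467
iter 2: u=1.562813  f(a)=+9.342e-01  f'(a)=-3.223e+00  a ← 50.384467 − (+9.342e-01/-3.223e+00) = 50.674344
iter 3: u=1.553873  f(a)=+9.209e-03  f'(a)=-3.160e+00  a ← 50.674344 − (+9.209e-03/-3.160e+00) = 50.677259
iter 4: u=1.553784  f(a)=+9.144e-07  f'(a)=-3.159e+00  a ← 50.677259 − (+9.144e-07/-3.159e+00) = 50.677259
iter 5: u=1.553784  f(a)=+5.684e-14  f'(a)=-3.159e+00  a ← 50.677259 − (+5.684e-14/-3.159e+00) = 50.677259
converged: |Δa| < 1e-12 after 5 iterations
sag = a·(cosh(S/(2a)) − 1) = 50.677259·(cosh(1.553784) − 1) = 74.515265
T_max/T_min = cosh(S/(2a)) = 2.470389

a=50.677 sag=74.515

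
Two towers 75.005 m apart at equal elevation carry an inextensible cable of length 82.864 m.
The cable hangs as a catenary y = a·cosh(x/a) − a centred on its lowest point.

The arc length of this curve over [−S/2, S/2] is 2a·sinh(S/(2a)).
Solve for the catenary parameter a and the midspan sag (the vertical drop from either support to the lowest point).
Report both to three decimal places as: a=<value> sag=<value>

seed: a₀ = √(S³/(24(L−S))) = √(75.005³/(24·7.859)) = 47.298357
iter 1: u=0.792892  f(a)=+2.508e-01  f'(a)=-3.537e-01  a ← 47.298357 − (+2.508e-01/-3.537e-01) = 48.007381
iter 2: u=0.781182  f(a)=+5.750e-03  f'(a)=-3.376e-01  a ← 48.007381 − (+5.750e-03/-3.376e-01) = 48.024412
iter 3: u=0.780905  f(a)=+3.181e-06  f'(a)=-3.373e-01  a ← 48.024412 − (+3.181e-06/-3.373e-01) = 48.024421
iter 4: u=0.780905  f(a)=+9.663e-13  f'(a)=-3.373e-01  a ← 48.024421 − (+9.663e-13/-3.373e-01) = 48.024421
converged: |Δa| < 1e-12 after 4 iterations
sag = a·(cosh(S/(2a)) − 1) = 48.024421·(cosh(0.780905) − 1) = 15.402353
T_max/T_min = cosh(S/(2a)) = 1.320719

a=48.024 sag=15.402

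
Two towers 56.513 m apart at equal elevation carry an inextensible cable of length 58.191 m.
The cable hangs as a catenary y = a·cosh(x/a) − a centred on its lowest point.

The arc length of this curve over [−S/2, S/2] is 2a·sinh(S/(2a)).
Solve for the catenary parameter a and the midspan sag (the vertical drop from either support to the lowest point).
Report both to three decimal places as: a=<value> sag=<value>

seed: a₀ = √(S³/(24(L−S))) = √(56.513³/(24·1.678)) = 66.945431
iter 1: u=0.422083  f(a)=+1.501e-02  f'(a)=-5.103e-02  a ← 66.945431 − (+1.501e-02/-5.103e-02) = 67.239590
iter 2: u=0.420236  f(a)=+9.951e-05  f'(a)=-5.035e-02  a ← 67.239590 − (+9.951e-05/-5.035e-02) = 67.241566
iter 3: u=0.420224  f(a)=+4.438e-09  f'(a)=-5.035e-02  a ← 67.241566 − (+4.438e-09/-5.035e-02) = 67.241566
iter 4: u=0.420224  f(a)=+0.000e+00  f'(a)=-5.035e-02  a ← 67.241566 − (+0.000e+00/-5.035e-02) = 67.241566
converged: |Δa| < 1e-12 after 4 iterations
sag = a·(cosh(S/(2a)) − 1) = 67.241566·(cosh(0.420224) − 1) = 6.024909
T_max/T_min = cosh(S/(2a)) = 1.089601

a=67.242 sag=6.025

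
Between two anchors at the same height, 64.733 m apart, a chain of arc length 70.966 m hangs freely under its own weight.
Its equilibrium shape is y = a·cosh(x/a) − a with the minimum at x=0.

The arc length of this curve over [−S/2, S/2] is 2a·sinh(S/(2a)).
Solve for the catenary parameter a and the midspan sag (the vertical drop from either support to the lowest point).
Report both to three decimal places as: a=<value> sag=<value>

seed: a₀ = √(S³/(24(L−S))) = √(64.733³/(24·6.233)) = 42.582820
iter 1: u=0.760084  f(a)=+1.825e-01  f'(a)=-3.100e-01  a ← 42.582820 − (+1.825e-01/-3.100e-01) = 43.171651
iter 2: u=0.749717  f(a)=+3.855e-03  f'(a)=-2.970e-01  a ← 43.171651 − (+3.855e-03/-2.970e-01) = 43.184631
iter 3: u=0.749491  f(a)=+1.802e-06  f'(a)=-2.968e-01  a ← 43.184631 − (+1.802e-06/-2.968e-01) = 43.184637
iter 4: u=0.749491  f(a)=+3.837e-13  f'(a)=-2.968e-01  a ← 43.184637 − (+3.837e-13/-2.968e-01) = 43.184637
converged: |Δa| < 1e-12 after 4 iterations
sag = a·(cosh(S/(2a)) − 1) = 43.184637·(cosh(0.749491) − 1) = 12.707725
T_max/T_min = cosh(S/(2a)) = 1.294265

a=43.185 sag=12.708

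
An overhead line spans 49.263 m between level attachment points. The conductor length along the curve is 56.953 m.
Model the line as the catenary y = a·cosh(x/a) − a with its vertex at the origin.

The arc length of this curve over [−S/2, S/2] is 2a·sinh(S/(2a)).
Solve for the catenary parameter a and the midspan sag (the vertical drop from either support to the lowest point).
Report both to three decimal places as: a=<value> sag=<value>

a=26.027 sag=12.552

seed: a₀ = √(S³/(24(L−S))) = √(49.263³/(24·7.690)) = 25.451448
iter 1: u=0.967784  f(a)=+3.683e-01  f'(a)=-6.628e-01  a ← 25.451448 − (+3.683e-01/-6.628e-01) = 26.007052
iter 2: u=0.947109  f(a)=+1.240e-02  f'(a)=-6.188e-01  a ← 26.007052 − (+1.240e-02/-6.188e-01) = 26.027096
iter 3: u=0.946379  f(a)=+1.516e-05  f'(a)=-6.173e-01  a ← 26.027096 − (+1.516e-05/-6.173e-01) = 26.027120
iter 4: u=0.946378  f(a)=+2.270e-11  f'(a)=-6.173e-01  a ← 26.027120 − (+2.270e-11/-6.173e-01) = 26.027120
iter 5: u=0.946378  f(a)=+7.105e-15  f'(a)=-6.173e-01  a ← 26.027120 − (+7.105e-15/-6.173e-01) = 26.027120
converged: |Δa| < 1e-12 after 5 iterations
sag = a·(cosh(S/(2a)) − 1) = 26.027120·(cosh(0.946378) − 1) = 12.551657
T_max/T_min = cosh(S/(2a)) = 1.482253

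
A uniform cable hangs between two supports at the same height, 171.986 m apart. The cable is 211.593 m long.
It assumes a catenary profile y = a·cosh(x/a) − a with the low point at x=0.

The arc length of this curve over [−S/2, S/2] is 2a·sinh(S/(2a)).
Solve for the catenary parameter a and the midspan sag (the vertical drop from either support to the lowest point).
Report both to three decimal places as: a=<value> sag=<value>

a=75.559 sag=54.449

seed: a₀ = √(S³/(24(L−S))) = √(171.986³/(24·39.607)) = 73.155680
iter 1: u=1.175479  f(a)=+2.828e+00  f'(a)=-1.240e+00  a ← 73.155680 − (+2.828e+00/-1.240e+00) = 75.436412
iter 2: u=1.139940  f(a)=+1.376e-01  f'(a)=-1.122e+00  a ← 75.436412 − (+1.376e-01/-1.122e+00) = 75.559093
iter 3: u=1.138089  f(a)=+3.630e-04  f'(a)=-1.116e+00  a ← 75.559093 − (+3.630e-04/-1.116e+00) = 75.559418
iter 4: u=1.138084  f(a)=+2.539e-09  f'(a)=-1.116e+00  a ← 75.559418 − (+2.539e-09/-1.116e+00) = 75.559418
iter 5: u=1.138084  f(a)=-2.842e-14  f'(a)=-1.116e+00  a ← 75.559418 − (-2.842e-14/-1.116e+00) = 75.559418
converged: |Δa| < 1e-12 after 5 iterations
sag = a·(cosh(S/(2a)) − 1) = 75.559418·(cosh(1.138084) − 1) = 54.448755
T_max/T_min = cosh(S/(2a)) = 1.720608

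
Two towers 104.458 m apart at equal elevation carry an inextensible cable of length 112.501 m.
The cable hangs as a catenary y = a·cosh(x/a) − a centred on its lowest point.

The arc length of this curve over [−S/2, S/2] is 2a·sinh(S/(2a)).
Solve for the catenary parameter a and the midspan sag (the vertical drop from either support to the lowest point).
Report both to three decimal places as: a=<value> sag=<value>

a=77.714 sag=18.221

seed: a₀ = √(S³/(24(L−S))) = √(104.458³/(24·8.043)) = 76.841866
iter 1: u=0.679695  f(a)=+1.878e-01  f'(a)=-2.192e-01  a ← 76.841866 − (+1.878e-01/-2.192e-01) = 77.698932
iter 2: u=0.672197  f(a)=+3.189e-03  f'(a)=-2.118e-01  a ← 77.698932 − (+3.189e-03/-2.118e-01) = 77.713989
iter 3: u=0.672067  f(a)=+9.543e-07  f'(a)=-2.117e-01  a ← 77.713989 − (+9.543e-07/-2.117e-01) = 77.713994
iter 4: u=0.672067  f(a)=+1.137e-13  f'(a)=-2.117e-01  a ← 77.713994 − (+1.137e-13/-2.117e-01) = 77.713994
converged: |Δa| < 1e-12 after 4 iterations
sag = a·(cosh(S/(2a)) − 1) = 77.713994·(cosh(0.672067) − 1) = 18.221316
T_max/T_min = cosh(S/(2a)) = 1.234466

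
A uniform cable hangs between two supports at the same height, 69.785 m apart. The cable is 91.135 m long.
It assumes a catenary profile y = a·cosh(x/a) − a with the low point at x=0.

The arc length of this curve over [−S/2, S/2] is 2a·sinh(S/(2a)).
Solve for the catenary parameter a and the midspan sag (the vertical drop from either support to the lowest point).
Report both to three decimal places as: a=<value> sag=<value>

seed: a₀ = √(S³/(24(L−S))) = √(69.785³/(24·21.350)) = 25.753637
iter 1: u=1.354857  f(a)=+2.047e+00  f'(a)=-1.983e+00  a ← 25.753637 − (+2.047e+00/-1.983e+00) = 26.786108
iter 2: u=1.302634  f(a)=+1.296e-01  f'(a)=-1.739e+00  a ← 26.786108 − (+1.296e-01/-1.739e+00) = 26.860599
iter 3: u=1.299022  f(a)=+5.963e-04  f'(a)=-1.723e+00  a ← 26.860599 − (+5.963e-04/-1.723e+00) = 26.860945
iter 4: u=1.299005  f(a)=+1.276e-08  f'(a)=-1.723e+00  a ← 26.860945 − (+1.276e-08/-1.723e+00) = 26.860945
iter 5: u=1.299005  f(a)=+1.421e-14  f'(a)=-1.723e+00  a ← 26.860945 − (+1.421e-14/-1.723e+00) = 26.860945
converged: |Δa| < 1e-12 after 5 iterations
sag = a·(cosh(S/(2a)) − 1) = 26.860945·(cosh(1.299005) − 1) = 26.034304
T_max/T_min = cosh(S/(2a)) = 1.969225

a=26.861 sag=26.034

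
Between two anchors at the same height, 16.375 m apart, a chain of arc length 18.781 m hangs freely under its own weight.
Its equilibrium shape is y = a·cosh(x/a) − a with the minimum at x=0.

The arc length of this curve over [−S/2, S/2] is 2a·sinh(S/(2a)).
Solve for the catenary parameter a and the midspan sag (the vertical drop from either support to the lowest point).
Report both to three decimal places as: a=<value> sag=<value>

a=8.906 sag=4.036

seed: a₀ = √(S³/(24(L−S))) = √(16.375³/(24·2.406)) = 8.720041
iter 1: u=0.938929  f(a)=+1.083e-01  f'(a)=-6.020e-01  a ← 8.720041 − (+1.083e-01/-6.020e-01) = 8.899944
iter 2: u=0.919950  f(a)=+3.443e-03  f'(a)=-5.643e-01  a ← 8.899944 − (+3.443e-03/-5.643e-01) = 8.906045
iter 3: u=0.919319  f(a)=+3.731e-06  f'(a)=-5.631e-01  a ← 8.906045 − (+3.731e-06/-5.631e-01) = 8.906051
iter 4: u=0.919319  f(a)=+4.395e-12  f'(a)=-5.631e-01  a ← 8.906051 − (+4.395e-12/-5.631e-01) = 8.906051
converged: |Δa| < 1e-12 after 4 iterations
sag = a·(cosh(S/(2a)) − 1) = 8.906051·(cosh(0.919319) − 1) = 4.036098
T_max/T_min = cosh(S/(2a)) = 1.453186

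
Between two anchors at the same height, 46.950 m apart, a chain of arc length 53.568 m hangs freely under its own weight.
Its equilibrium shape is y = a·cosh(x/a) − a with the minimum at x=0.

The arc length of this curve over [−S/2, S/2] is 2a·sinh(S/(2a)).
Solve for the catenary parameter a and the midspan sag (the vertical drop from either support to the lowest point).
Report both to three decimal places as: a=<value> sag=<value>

a=26.049 sag=11.313

seed: a₀ = √(S³/(24(L−S))) = √(46.950³/(24·6.618)) = 25.526096
iter 1: u=0.919647  f(a)=+2.856e-01  f'(a)=-5.637e-01  a ← 25.526096 − (+2.856e-01/-5.637e-01) = 26.032654
iter 2: u=0.901752  f(a)=+8.722e-03  f'(a)=-5.298e-01  a ← 26.032654 − (+8.722e-03/-5.298e-01) = 26.049117
iter 3: u=0.901182  f(a)=+8.705e-06  f'(a)=-5.287e-01  a ← 26.049117 − (+8.705e-06/-5.287e-01) = 26.049134
iter 4: u=0.901182  f(a)=+8.683e-12  f'(a)=-5.287e-01  a ← 26.049134 − (+8.683e-12/-5.287e-01) = 26.049134
converged: |Δa| < 1e-12 after 4 iterations
sag = a·(cosh(S/(2a)) − 1) = 26.049134·(cosh(0.901182) − 1) = 11.313147
T_max/T_min = cosh(S/(2a)) = 1.434300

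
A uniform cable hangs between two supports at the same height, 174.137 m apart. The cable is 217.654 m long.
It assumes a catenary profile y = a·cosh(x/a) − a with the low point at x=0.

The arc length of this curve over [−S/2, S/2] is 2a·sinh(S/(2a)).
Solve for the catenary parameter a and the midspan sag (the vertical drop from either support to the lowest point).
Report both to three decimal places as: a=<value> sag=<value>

seed: a₀ = √(S³/(24(L−S))) = √(174.137³/(24·43.517)) = 71.105221
iter 1: u=1.224502  f(a)=+3.381e+00  f'(a)=-1.418e+00  a ← 71.105221 − (+3.381e+00/-1.418e+00) = 73.490440
iter 2: u=1.184760  f(a)=+1.776e-01  f'(a)=-1.272e+00  a ← 73.490440 − (+1.776e-01/-1.272e+00) = 73.630030
iter 3: u=1.182513  f(a)=+5.500e-04  f'(a)=-1.264e+00  a ← 73.630030 − (+5.500e-04/-1.264e+00) = 73.630465
iter 4: u=1.182506  f(a)=+5.311e-09  f'(a)=-1.264e+00  a ← 73.630465 − (+5.311e-09/-1.264e+00) = 73.630465
iter 5: u=1.182506  f(a)=+0.000e+00  f'(a)=-1.264e+00  a ← 73.630465 − (+0.000e+00/-1.264e+00) = 73.630465
converged: |Δa| < 1e-12 after 5 iterations
sag = a·(cosh(S/(2a)) − 1) = 73.630465·(cosh(1.182506) − 1) = 57.764974
T_max/T_min = cosh(S/(2a)) = 1.784525

a=73.630 sag=57.765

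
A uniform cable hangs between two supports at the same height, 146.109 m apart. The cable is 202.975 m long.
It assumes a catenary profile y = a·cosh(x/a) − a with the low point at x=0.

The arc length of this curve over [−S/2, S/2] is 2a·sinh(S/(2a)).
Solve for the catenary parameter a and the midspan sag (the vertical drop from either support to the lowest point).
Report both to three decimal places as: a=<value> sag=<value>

a=50.380 sag=62.925

seed: a₀ = √(S³/(24(L−S))) = √(146.109³/(24·56.866)) = 47.806119
iter 1: u=1.528141  f(a)=+7.021e+00  f'(a)=-2.983e+00  a ← 47.806119 − (+7.021e+00/-2.983e+00) = 50.159853
iter 2: u=1.456434  f(a)=+5.518e-01  f'(a)=-2.531e+00  a ← 50.159853 − (+5.518e-01/-2.531e+00) = 50.377894
iter 3: u=1.450130  f(a)=+4.052e-03  f'(a)=-2.494e+00  a ← 50.377894 − (+4.052e-03/-2.494e+00) = 50.379519
iter 4: u=1.450083  f(a)=+2.220e-07  f'(a)=-2.494e+00  a ← 50.379519 − (+2.220e-07/-2.494e+00) = 50.379519
iter 5: u=1.450083  f(a)=+0.000e+00  f'(a)=-2.494e+00  a ← 50.379519 − (+0.000e+00/-2.494e+00) = 50.379519
converged: |Δa| < 1e-12 after 5 iterations
sag = a·(cosh(S/(2a)) − 1) = 50.379519·(cosh(1.450083) − 1) = 62.924535
T_max/T_min = cosh(S/(2a)) = 2.249010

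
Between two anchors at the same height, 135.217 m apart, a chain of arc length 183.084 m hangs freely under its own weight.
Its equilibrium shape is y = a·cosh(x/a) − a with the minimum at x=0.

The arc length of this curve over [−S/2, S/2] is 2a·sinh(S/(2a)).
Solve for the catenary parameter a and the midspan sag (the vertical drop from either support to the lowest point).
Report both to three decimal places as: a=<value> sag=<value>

a=48.676 sag=55.003

seed: a₀ = √(S³/(24(L−S))) = √(135.217³/(24·47.867)) = 46.389877
iter 1: u=1.457398  f(a)=+5.348e+00  f'(a)=-2.537e+00  a ← 46.389877 − (+5.348e+00/-2.537e+00) = 48.498331
iter 2: u=1.394038  f(a)=+3.862e-01  f'(a)=-2.182e+00  a ← 48.498331 − (+3.862e-01/-2.182e+00) = 48.675320
iter 3: u=1.388969  f(a)=+2.361e-03  f'(a)=-2.156e+00  a ← 48.675320 − (+2.361e-03/-2.156e+00) = 48.676415
iter 4: u=1.388938  f(a)=+8.942e-08  f'(a)=-2.156e+00  a ← 48.676415 − (+8.942e-08/-2.156e+00) = 48.676415
iter 5: u=1.388938  f(a)=-2.842e-14  f'(a)=-2.156e+00  a ← 48.676415 − (-2.842e-14/-2.156e+00) = 48.676415
converged: |Δa| < 1e-12 after 5 iterations
sag = a·(cosh(S/(2a)) − 1) = 48.676415·(cosh(1.388938) − 1) = 55.002566
T_max/T_min = cosh(S/(2a)) = 2.129963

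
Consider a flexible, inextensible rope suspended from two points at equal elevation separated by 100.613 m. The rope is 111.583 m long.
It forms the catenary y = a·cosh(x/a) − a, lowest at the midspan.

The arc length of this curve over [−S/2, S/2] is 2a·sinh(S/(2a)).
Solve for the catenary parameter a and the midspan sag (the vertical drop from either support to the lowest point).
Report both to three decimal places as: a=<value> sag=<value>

seed: a₀ = √(S³/(24(L−S))) = √(100.613³/(24·10.970)) = 62.197398
iter 1: u=0.808820  f(a)=+3.645e-01  f'(a)=-3.764e-01  a ← 62.197398 − (+3.645e-01/-3.764e-01) = 63.165762
iter 2: u=0.796420  f(a)=+8.686e-03  f'(a)=-3.586e-01  a ← 63.165762 − (+8.686e-03/-3.586e-01) = 63.189982
iter 3: u=0.796115  f(a)=+5.201e-06  f'(a)=-3.582e-01  a ← 63.189982 − (+5.201e-06/-3.582e-01) = 63.189997
iter 4: u=0.796115  f(a)=+1.862e-12  f'(a)=-3.582e-01  a ← 63.189997 − (+1.862e-12/-3.582e-01) = 63.189997
converged: |Δa| < 1e-12 after 4 iterations
sag = a·(cosh(S/(2a)) − 1) = 63.189997·(cosh(0.796115) − 1) = 21.105123
T_max/T_min = cosh(S/(2a)) = 1.333995

a=63.190 sag=21.105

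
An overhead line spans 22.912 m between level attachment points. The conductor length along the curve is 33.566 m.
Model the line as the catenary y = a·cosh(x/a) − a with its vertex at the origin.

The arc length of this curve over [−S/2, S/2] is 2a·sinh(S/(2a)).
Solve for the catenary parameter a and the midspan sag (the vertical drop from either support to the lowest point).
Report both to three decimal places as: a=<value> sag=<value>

a=7.294 sag=11.006

seed: a₀ = √(S³/(24(L−S))) = √(22.912³/(24·10.654)) = 6.858554
iter 1: u=1.670323  f(a)=+1.589e+00  f'(a)=-4.065e+00  a ← 6.858554 − (+1.589e+00/-4.065e+00) = 7.249465
iter 2: u=1.580255  f(a)=+1.460e-01  f'(a)=-3.349e+00  a ← 7.249465 − (+1.460e-01/-3.349e+00) = 7.293047
iter 3: u=1.570811  f(a)=+1.507e-03  f'(a)=-3.280e+00  a ← 7.293047 − (+1.507e-03/-3.280e+00) = 7.293506
iter 4: u=1.570712  f(a)=+1.643e-07  f'(a)=-3.280e+00  a ← 7.293506 − (+1.643e-07/-3.280e+00) = 7.293506
iter 5: u=1.570712  f(a)=+0.000e+00  f'(a)=-3.280e+00  a ← 7.293506 − (+0.000e+00/-3.280e+00) = 7.293506
converged: |Δa| < 1e-12 after 5 iterations
sag = a·(cosh(S/(2a)) − 1) = 7.293506·(cosh(1.570712) − 1) = 11.005792
T_max/T_min = cosh(S/(2a)) = 2.508985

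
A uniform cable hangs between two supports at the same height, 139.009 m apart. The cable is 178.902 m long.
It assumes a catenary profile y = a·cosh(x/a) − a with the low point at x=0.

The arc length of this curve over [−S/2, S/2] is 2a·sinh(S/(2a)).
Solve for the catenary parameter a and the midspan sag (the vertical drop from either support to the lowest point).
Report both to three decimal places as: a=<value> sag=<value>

a=55.112 sag=49.954

seed: a₀ = √(S³/(24(L−S))) = √(139.009³/(24·39.893)) = 52.967614
iter 1: u=1.312207  f(a)=+3.579e+00  f'(a)=-1.782e+00  a ← 52.967614 − (+3.579e+00/-1.782e+00) = 54.975739
iter 2: u=1.264276  f(a)=+2.136e-01  f'(a)=-1.575e+00  a ← 54.975739 − (+2.136e-01/-1.575e+00) = 55.111333
iter 3: u=1.261165  f(a)=+8.676e-04  f'(a)=-1.562e+00  a ← 55.111333 − (+8.676e-04/-1.562e+00) = 55.111888
iter 4: u=1.261153  f(a)=+1.444e-08  f'(a)=-1.562e+00  a ← 55.111888 − (+1.444e-08/-1.562e+00) = 55.111888
iter 5: u=1.261153  f(a)=+0.000e+00  f'(a)=-1.562e+00  a ← 55.111888 − (+0.000e+00/-1.562e+00) = 55.111888
converged: |Δa| < 1e-12 after 5 iterations
sag = a·(cosh(S/(2a)) − 1) = 55.111888·(cosh(1.261153) − 1) = 49.953813
T_max/T_min = cosh(S/(2a)) = 1.906407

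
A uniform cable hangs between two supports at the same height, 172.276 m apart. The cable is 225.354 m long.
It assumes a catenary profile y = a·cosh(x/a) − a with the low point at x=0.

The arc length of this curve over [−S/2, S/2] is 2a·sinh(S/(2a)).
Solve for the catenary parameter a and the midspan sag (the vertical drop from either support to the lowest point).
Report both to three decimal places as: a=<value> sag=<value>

a=66.096 sag=64.536

seed: a₀ = √(S³/(24(L−S))) = √(172.276³/(24·53.078)) = 63.354034
iter 1: u=1.359629  f(a)=+5.128e+00  f'(a)=-2.007e+00  a ← 63.354034 − (+5.128e+00/-2.007e+00) = 65.909484
iter 2: u=1.306914  f(a)=+3.266e-01  f'(a)=-1.758e+00  a ← 65.909484 − (+3.266e-01/-1.758e+00) = 66.095205
iter 3: u=1.303241  f(a)=+1.524e-03  f'(a)=-1.742e+00  a ← 66.095205 − (+1.524e-03/-1.742e+00) = 66.096079
iter 4: u=1.303224  f(a)=+3.352e-08  f'(a)=-1.742e+00  a ← 66.096079 − (+3.352e-08/-1.742e+00) = 66.096079
iter 5: u=1.303224  f(a)=+0.000e+00  f'(a)=-1.742e+00  a ← 66.096079 − (+0.000e+00/-1.742e+00) = 66.096079
converged: |Δa| < 1e-12 after 5 iterations
sag = a·(cosh(S/(2a)) − 1) = 66.096079·(cosh(1.303224) − 1) = 64.536221
T_max/T_min = cosh(S/(2a)) = 1.976400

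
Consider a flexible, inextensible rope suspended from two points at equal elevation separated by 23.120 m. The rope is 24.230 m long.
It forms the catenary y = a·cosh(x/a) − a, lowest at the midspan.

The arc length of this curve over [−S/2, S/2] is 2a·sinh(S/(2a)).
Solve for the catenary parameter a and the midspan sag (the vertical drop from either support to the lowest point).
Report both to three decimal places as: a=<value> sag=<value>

seed: a₀ = √(S³/(24(L−S))) = √(23.120³/(24·1.110)) = 21.538459
iter 1: u=0.536714  f(a)=+1.610e-02  f'(a)=-1.061e-01  a ← 21.538459 − (+1.610e-02/-1.061e-01) = 21.690221
iter 2: u=0.532959  f(a)=+1.717e-04  f'(a)=-1.038e-01  a ← 21.690221 − (+1.717e-04/-1.038e-01) = 21.691875
iter 3: u=0.532918  f(a)=+2.001e-08  f'(a)=-1.038e-01  a ← 21.691875 − (+2.001e-08/-1.038e-01) = 21.691875
iter 4: u=0.532918  f(a)=-3.553e-15  f'(a)=-1.038e-01  a ← 21.691875 − (-3.553e-15/-1.038e-01) = 21.691875
converged: |Δa| < 1e-12 after 4 iterations
sag = a·(cosh(S/(2a)) − 1) = 21.691875·(cosh(0.532918) − 1) = 3.153862
T_max/T_min = cosh(S/(2a)) = 1.145394

a=21.692 sag=3.154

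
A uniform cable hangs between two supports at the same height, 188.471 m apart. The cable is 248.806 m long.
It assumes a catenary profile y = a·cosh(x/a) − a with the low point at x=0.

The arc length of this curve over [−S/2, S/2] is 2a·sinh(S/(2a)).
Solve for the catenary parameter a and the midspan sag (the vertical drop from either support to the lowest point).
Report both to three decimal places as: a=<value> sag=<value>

a=71.046 sag=72.215

seed: a₀ = √(S³/(24(L−S))) = √(188.471³/(24·60.335)) = 67.994929
iter 1: u=1.385920  f(a)=+6.067e+00  f'(a)=-2.140e+00  a ← 67.994929 − (+6.067e+00/-2.140e+00) = 70.830089
iter 2: u=1.330444  f(a)=+4.001e-01  f'(a)=-1.866e+00  a ← 70.830089 − (+4.001e-01/-1.866e+00) = 71.044486
iter 3: u=1.326429  f(a)=+2.012e-03  f'(a)=-1.847e+00  a ← 71.044486 − (+2.012e-03/-1.847e+00) = 71.045574
iter 4: u=1.326409  f(a)=+5.142e-08  f'(a)=-1.847e+00  a ← 71.045574 − (+5.142e-08/-1.847e+00) = 71.045574
iter 5: u=1.326409  f(a)=+2.842e-14  f'(a)=-1.847e+00  a ← 71.045574 − (+2.842e-14/-1.847e+00) = 71.045574
converged: |Δa| < 1e-12 after 5 iterations
sag = a·(cosh(S/(2a)) − 1) = 71.045574·(cosh(1.326409) − 1) = 72.214958
T_max/T_min = cosh(S/(2a)) = 2.016460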